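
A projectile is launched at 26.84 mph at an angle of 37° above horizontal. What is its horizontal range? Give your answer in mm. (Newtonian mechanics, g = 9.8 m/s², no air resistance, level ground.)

v₀ = 26.84 mph × 0.44704 = 11.9986 m/s
R = v₀² × sin(2θ) / g = 11.9986² × sin(2 × 37°) / 9.8 = 143.966 × 0.961262 / 9.8 = 14.1213 m
R = 14.1213 m / 0.001 = 14120 mm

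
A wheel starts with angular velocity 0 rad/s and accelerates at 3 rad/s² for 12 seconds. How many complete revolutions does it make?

θ = ω₀t + ½αt² = 0×12 + ½×3×12² = 216.0 rad
Total revolutions = θ/(2π) = 216.0/(2π) = 34.38
Complete revolutions = ⌊34.38⌋ = 34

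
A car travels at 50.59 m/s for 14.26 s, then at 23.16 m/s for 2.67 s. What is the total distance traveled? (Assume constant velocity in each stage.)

d₁ = v₁t₁ = 50.59 × 14.26 = 721.4134 m
d₂ = v₂t₂ = 23.16 × 2.67 = 61.8372 m
d_total = 721.4134 + 61.8372 = 783.25 m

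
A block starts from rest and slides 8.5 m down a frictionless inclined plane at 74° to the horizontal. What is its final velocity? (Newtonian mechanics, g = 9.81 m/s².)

a = g sin(θ) = 9.81 × sin(74°) = 9.43 m/s²
v = √(2ad) = √(2 × 9.43 × 8.5) = 12.66 m/s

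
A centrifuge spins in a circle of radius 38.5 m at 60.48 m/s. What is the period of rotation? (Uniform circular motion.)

T = 2πr/v = 2π×38.5/60.48 = 4.0 s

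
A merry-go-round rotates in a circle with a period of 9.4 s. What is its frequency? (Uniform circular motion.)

f = 1/T = 1/9.4 = 0.1064 Hz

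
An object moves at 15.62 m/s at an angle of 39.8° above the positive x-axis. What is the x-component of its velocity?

vₓ = v cos(θ) = 15.62 × cos(39.8°) = 12.0 m/s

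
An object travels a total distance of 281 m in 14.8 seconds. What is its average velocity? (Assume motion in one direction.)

v_avg = Δd / Δt = 281 / 14.8 = 18.99 m/s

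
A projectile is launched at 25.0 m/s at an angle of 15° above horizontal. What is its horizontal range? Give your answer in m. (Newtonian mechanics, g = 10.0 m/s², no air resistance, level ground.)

R = v₀² × sin(2θ) / g = 25.0² × sin(2 × 15°) / 10.0 = 625.0 × 0.5 / 10.0 = 31.25 m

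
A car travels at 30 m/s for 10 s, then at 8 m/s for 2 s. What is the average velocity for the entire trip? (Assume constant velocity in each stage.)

d₁ = v₁t₁ = 30 × 10 = 300 m
d₂ = v₂t₂ = 8 × 2 = 16 m
d_total = 316 m, t_total = 12 s
v_avg = d_total/t_total = 316/12 = 26.33 m/s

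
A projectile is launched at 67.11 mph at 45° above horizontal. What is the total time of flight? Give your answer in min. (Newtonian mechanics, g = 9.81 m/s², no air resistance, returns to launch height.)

v₀ = 67.11 mph × 0.44704 = 30.0009 m/s
T = 2 × v₀ × sin(θ) / g = 2 × 30.0009 × sin(45°) / 9.81 = 2 × 30.0009 × 0.707107 / 9.81 = 4.32494 s
T = 4.32494 s / 60.0 = 0.07208 min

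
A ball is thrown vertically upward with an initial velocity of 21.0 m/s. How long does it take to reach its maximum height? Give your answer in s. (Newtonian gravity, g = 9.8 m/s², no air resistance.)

t_up = v₀ / g = 21.0 / 9.8 = 2.143 s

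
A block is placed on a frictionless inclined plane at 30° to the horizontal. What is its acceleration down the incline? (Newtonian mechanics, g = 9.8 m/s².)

a = g sin(θ) = 9.8 × sin(30°) = 9.8 × 0.5 = 4.9 m/s²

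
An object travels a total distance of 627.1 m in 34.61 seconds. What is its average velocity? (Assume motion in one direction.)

v_avg = Δd / Δt = 627.1 / 34.61 = 18.12 m/s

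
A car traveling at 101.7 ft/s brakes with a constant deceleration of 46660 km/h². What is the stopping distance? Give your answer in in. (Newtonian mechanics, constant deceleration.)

v₀ = 101.7 ft/s × 0.3048 = 30.9982 m/s
a = 46660 km/h² × 7.716049382716049e-05 = 3.60031 m/s²
d = v₀² / (2a) = 30.9982² / (2 × 3.60031) = 960.888 / 7.20062 = 133.445 m
d = 133.445 m / 0.0254 = 5254 in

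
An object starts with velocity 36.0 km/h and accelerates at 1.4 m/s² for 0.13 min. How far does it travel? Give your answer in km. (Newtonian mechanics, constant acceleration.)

v₀ = 36.0 km/h × 0.2777777777777778 = 10.0 m/s
t = 0.13 min × 60.0 = 7.8 s
d = v₀ × t + ½ × a × t² = 10.0 × 7.8 + 0.5 × 1.4 × 7.8² = 120.588 m
d = 120.588 m / 1000.0 = 0.1206 km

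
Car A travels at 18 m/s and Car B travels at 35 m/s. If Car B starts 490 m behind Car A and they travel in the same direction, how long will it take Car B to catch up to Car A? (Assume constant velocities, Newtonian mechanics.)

Relative speed: v_rel = 35 - 18 = 17 m/s
Time to catch: t = d₀/v_rel = 490/17 = 28.82 s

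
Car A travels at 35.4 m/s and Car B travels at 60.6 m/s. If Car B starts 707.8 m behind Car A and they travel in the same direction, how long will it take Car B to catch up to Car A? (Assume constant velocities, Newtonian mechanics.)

Relative speed: v_rel = 60.6 - 35.4 = 25.2 m/s
Time to catch: t = d₀/v_rel = 707.8/25.2 = 28.09 s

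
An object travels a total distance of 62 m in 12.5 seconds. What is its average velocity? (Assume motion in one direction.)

v_avg = Δd / Δt = 62 / 12.5 = 4.96 m/s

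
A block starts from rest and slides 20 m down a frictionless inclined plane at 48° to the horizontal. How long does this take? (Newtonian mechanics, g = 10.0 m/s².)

a = g sin(θ) = 10.0 × sin(48°) = 7.4314 m/s²
t = √(2d/a) = √(2 × 20 / 7.4314) = 2.32 s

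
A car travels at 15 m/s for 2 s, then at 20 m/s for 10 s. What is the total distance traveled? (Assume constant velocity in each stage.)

d₁ = v₁t₁ = 15 × 2 = 30 m
d₂ = v₂t₂ = 20 × 10 = 200 m
d_total = 30 + 200 = 230 m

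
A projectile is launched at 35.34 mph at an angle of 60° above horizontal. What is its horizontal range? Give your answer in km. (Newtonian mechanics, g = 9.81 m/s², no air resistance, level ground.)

v₀ = 35.34 mph × 0.44704 = 15.7984 m/s
R = v₀² × sin(2θ) / g = 15.7984² × sin(2 × 60°) / 9.81 = 249.589 × 0.866025 / 9.81 = 22.0337 m
R = 22.0337 m / 1000.0 = 0.02203 km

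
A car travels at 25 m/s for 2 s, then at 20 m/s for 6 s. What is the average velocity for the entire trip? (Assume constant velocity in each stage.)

d₁ = v₁t₁ = 25 × 2 = 50 m
d₂ = v₂t₂ = 20 × 6 = 120 m
d_total = 170 m, t_total = 8 s
v_avg = d_total/t_total = 170/8 = 21.25 m/s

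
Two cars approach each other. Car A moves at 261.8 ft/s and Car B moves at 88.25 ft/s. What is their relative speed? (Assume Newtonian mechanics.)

v_rel = v_A + v_B = 261.8 + 88.25 = 350.05 ft/s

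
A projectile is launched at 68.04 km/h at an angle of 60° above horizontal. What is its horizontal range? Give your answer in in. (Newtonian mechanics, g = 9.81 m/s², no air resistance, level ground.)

v₀ = 68.04 km/h × 0.2777777777777778 = 18.9 m/s
R = v₀² × sin(2θ) / g = 18.9² × sin(2 × 60°) / 9.81 = 357.21 × 0.866025 / 9.81 = 31.5344 m
R = 31.5344 m / 0.0254 = 1242 in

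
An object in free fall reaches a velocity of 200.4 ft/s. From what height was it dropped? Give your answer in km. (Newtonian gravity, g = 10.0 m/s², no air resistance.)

v = 200.4 ft/s × 0.3048 = 61.0819 m/s
h = v² / (2g) = 61.0819² / (2 × 10.0) = 186.55 m
h = 186.55 m / 1000.0 = 0.1866 km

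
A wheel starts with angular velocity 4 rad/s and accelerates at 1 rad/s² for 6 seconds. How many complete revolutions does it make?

θ = ω₀t + ½αt² = 4×6 + ½×1×6² = 42.0 rad
Total revolutions = θ/(2π) = 42.0/(2π) = 6.68
Complete revolutions = ⌊6.68⌋ = 6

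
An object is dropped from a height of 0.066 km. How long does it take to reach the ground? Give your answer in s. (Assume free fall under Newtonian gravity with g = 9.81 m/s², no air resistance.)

h = 0.066 km × 1000.0 = 66.0 m
t = √(2h/g) = √(2 × 66.0 / 9.81) = 3.668 s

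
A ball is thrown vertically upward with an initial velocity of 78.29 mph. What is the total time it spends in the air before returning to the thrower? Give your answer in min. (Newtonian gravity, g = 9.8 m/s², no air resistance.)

v₀ = 78.29 mph × 0.44704 = 34.9988 m/s
t_total = 2 × v₀ / g = 2 × 34.9988 / 9.8 = 7.14261 s
t_total = 7.14261 s / 60.0 = 0.119 min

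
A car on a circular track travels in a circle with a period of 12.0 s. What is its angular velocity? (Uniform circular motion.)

ω = 2π/T = 2π/12.0 = 0.5236 rad/s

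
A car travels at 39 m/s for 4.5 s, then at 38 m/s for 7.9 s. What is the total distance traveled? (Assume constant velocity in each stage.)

d₁ = v₁t₁ = 39 × 4.5 = 175.5 m
d₂ = v₂t₂ = 38 × 7.9 = 300.2 m
d_total = 175.5 + 300.2 = 475.7 m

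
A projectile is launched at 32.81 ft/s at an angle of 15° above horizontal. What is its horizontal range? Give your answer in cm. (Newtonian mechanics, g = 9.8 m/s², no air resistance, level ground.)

v₀ = 32.81 ft/s × 0.3048 = 10.0005 m/s
R = v₀² × sin(2θ) / g = 10.0005² × sin(2 × 15°) / 9.8 = 100.01 × 0.5 / 9.8 = 5.10255 m
R = 5.10255 m / 0.01 = 510.3 cm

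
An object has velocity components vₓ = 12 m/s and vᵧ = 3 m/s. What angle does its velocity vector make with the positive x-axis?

θ = arctan(vᵧ/vₓ) = arctan(3/12) = 14.04°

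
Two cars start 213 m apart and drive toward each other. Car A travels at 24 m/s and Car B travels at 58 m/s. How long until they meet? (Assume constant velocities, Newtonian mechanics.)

Combined speed: v_combined = 24 + 58 = 82 m/s
Time to meet: t = d/v_combined = 213/82 = 2.6 s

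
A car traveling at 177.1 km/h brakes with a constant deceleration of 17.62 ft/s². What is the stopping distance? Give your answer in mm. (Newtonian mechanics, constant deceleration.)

v₀ = 177.1 km/h × 0.2777777777777778 = 49.1944 m/s
a = 17.62 ft/s² × 0.3048 = 5.37058 m/s²
d = v₀² / (2a) = 49.1944² / (2 × 5.37058) = 2420.09 / 10.7412 = 225.309 m
d = 225.309 m / 0.001 = 225300 mm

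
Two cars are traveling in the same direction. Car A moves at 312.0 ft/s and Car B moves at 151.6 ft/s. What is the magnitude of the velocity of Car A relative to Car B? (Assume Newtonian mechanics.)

v_rel = |v_A - v_B| = |312.0 - 151.6| = 160.4 ft/s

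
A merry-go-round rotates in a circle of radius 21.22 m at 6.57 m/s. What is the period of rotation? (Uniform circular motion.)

T = 2πr/v = 2π×21.22/6.57 = 20.29 s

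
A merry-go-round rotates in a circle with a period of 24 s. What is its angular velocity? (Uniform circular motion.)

ω = 2π/T = 2π/24 = 0.2618 rad/s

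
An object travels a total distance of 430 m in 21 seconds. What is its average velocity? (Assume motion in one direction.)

v_avg = Δd / Δt = 430 / 21 = 20.48 m/s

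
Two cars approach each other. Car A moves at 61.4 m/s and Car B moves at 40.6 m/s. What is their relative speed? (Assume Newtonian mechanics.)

v_rel = v_A + v_B = 61.4 + 40.6 = 102.0 m/s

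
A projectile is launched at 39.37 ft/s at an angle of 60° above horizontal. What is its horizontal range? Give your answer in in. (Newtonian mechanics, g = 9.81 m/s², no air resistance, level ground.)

v₀ = 39.37 ft/s × 0.3048 = 12.0 m/s
R = v₀² × sin(2θ) / g = 12.0² × sin(2 × 60°) / 9.81 = 144.0 × 0.866025 / 9.81 = 12.7123 m
R = 12.7123 m / 0.0254 = 500.5 in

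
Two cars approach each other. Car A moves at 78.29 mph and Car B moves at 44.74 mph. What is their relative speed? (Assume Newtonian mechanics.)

v_rel = v_A + v_B = 78.29 + 44.74 = 123.03 mph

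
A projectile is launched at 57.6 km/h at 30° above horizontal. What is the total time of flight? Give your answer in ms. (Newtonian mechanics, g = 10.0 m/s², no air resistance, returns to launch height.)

v₀ = 57.6 km/h × 0.2777777777777778 = 16.0 m/s
T = 2 × v₀ × sin(θ) / g = 2 × 16.0 × sin(30°) / 10.0 = 2 × 16.0 × 0.5 / 10.0 = 1.6 s
T = 1.6 s / 0.001 = 1600 ms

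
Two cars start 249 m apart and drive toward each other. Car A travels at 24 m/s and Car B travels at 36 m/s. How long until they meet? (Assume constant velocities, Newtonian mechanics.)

Combined speed: v_combined = 24 + 36 = 60 m/s
Time to meet: t = d/v_combined = 249/60 = 4.15 s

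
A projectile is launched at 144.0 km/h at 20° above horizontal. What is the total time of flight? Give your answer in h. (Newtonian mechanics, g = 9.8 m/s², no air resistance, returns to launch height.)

v₀ = 144.0 km/h × 0.2777777777777778 = 40.0 m/s
T = 2 × v₀ × sin(θ) / g = 2 × 40.0 × sin(20°) / 9.8 = 2 × 40.0 × 0.34202 / 9.8 = 2.792 s
T = 2.792 s / 3600.0 = 0.0007756 h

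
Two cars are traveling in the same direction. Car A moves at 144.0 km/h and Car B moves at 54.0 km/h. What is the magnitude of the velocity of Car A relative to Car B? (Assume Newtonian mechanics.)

v_rel = |v_A - v_B| = |144.0 - 54.0| = 90.0 km/h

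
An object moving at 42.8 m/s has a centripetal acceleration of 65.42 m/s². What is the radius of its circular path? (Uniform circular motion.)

r = v²/a_c = 42.8²/65.42 = 28.0 m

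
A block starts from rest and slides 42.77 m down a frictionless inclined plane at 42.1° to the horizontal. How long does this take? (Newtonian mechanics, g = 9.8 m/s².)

a = g sin(θ) = 9.8 × sin(42.1°) = 6.5702 m/s²
t = √(2d/a) = √(2 × 42.77 / 6.5702) = 3.61 s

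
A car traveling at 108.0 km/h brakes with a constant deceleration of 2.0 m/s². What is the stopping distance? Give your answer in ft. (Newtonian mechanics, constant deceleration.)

v₀ = 108.0 km/h × 0.2777777777777778 = 30.0 m/s
d = v₀² / (2a) = 30.0² / (2 × 2.0) = 900.0 / 4.0 = 225.0 m
d = 225.0 m / 0.3048 = 738.2 ft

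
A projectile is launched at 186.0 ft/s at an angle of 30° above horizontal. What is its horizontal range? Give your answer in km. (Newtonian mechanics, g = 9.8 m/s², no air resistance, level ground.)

v₀ = 186.0 ft/s × 0.3048 = 56.6928 m/s
R = v₀² × sin(2θ) / g = 56.6928² × sin(2 × 30°) / 9.8 = 3214.07 × 0.866025 / 9.8 = 284.027 m
R = 284.027 m / 1000.0 = 0.284 km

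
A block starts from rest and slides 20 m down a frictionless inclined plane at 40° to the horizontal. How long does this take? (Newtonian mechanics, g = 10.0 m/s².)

a = g sin(θ) = 10.0 × sin(40°) = 6.4279 m/s²
t = √(2d/a) = √(2 × 20 / 6.4279) = 2.49 s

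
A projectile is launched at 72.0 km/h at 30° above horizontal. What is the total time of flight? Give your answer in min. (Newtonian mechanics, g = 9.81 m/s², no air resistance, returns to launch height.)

v₀ = 72.0 km/h × 0.2777777777777778 = 20.0 m/s
T = 2 × v₀ × sin(θ) / g = 2 × 20.0 × sin(30°) / 9.81 = 2 × 20.0 × 0.5 / 9.81 = 2.03874 s
T = 2.03874 s / 60.0 = 0.03398 min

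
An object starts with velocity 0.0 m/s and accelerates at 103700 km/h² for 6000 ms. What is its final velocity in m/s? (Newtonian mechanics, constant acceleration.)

a = 103700 km/h² × 7.716049382716049e-05 = 8.00154 m/s²
t = 6000 ms × 0.001 = 6.0 s
v = v₀ + a × t = 0.0 + 8.00154 × 6.0 = 48.01 m/s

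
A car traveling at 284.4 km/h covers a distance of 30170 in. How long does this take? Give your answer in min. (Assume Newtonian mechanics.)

d = 30170 in × 0.0254 = 766.318 m
v = 284.4 km/h × 0.2777777777777778 = 79.0 m/s
t = d / v = 766.318 / 79.0 = 9.70023 s
t = 9.70023 s / 60.0 = 0.1617 min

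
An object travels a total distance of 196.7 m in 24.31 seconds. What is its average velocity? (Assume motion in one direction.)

v_avg = Δd / Δt = 196.7 / 24.31 = 8.09 m/s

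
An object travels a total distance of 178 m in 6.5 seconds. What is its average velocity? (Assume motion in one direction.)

v_avg = Δd / Δt = 178 / 6.5 = 27.38 m/s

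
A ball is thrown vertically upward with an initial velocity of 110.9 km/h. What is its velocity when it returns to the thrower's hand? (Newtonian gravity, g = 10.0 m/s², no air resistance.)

By conservation of energy (no air resistance), the ball returns to the throw height with the same speed as launch, but directed downward.
|v_ground| = v₀ = 110.9 km/h
v_ground = 110.9 km/h (downward)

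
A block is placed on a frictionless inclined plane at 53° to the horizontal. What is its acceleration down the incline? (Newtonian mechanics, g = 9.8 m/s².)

a = g sin(θ) = 9.8 × sin(53°) = 9.8 × 0.7986 = 7.83 m/s²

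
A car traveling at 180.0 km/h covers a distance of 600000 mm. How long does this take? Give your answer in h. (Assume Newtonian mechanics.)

d = 600000 mm × 0.001 = 600.0 m
v = 180.0 km/h × 0.2777777777777778 = 50.0 m/s
t = d / v = 600.0 / 50.0 = 12.0 s
t = 12.0 s / 3600.0 = 0.003333 h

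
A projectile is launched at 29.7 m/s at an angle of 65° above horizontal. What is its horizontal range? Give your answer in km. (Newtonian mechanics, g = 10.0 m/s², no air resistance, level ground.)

R = v₀² × sin(2θ) / g = 29.7² × sin(2 × 65°) / 10.0 = 882.09 × 0.766044 / 10.0 = 67.572 m
R = 67.572 m / 1000.0 = 0.06757 km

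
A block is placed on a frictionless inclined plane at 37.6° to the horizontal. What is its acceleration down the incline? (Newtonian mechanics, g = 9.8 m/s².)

a = g sin(θ) = 9.8 × sin(37.6°) = 9.8 × 0.6101 = 5.98 m/s²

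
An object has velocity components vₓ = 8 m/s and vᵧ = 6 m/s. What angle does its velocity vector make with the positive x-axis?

θ = arctan(vᵧ/vₓ) = arctan(6/8) = 36.87°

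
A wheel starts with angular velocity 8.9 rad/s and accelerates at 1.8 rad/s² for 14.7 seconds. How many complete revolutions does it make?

θ = ω₀t + ½αt² = 8.9×14.7 + ½×1.8×14.7² = 325.311 rad
Total revolutions = θ/(2π) = 325.311/(2π) = 51.77
Complete revolutions = ⌊51.77⌋ = 51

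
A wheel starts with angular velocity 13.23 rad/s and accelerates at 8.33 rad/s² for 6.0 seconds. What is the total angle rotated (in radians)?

θ = ω₀t + ½αt² = 13.23×6.0 + ½×8.33×6.0² = 229.32 rad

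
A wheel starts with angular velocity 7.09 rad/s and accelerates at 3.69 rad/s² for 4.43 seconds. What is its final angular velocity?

ω = ω₀ + αt = 7.09 + 3.69 × 4.43 = 23.44 rad/s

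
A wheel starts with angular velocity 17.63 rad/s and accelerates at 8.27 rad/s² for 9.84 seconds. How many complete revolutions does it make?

θ = ω₀t + ½αt² = 17.63×9.84 + ½×8.27×9.84² = 573.853056 rad
Total revolutions = θ/(2π) = 573.853056/(2π) = 91.33
Complete revolutions = ⌊91.33⌋ = 91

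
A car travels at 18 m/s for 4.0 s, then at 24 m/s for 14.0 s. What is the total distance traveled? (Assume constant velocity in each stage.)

d₁ = v₁t₁ = 18 × 4.0 = 72.0 m
d₂ = v₂t₂ = 24 × 14.0 = 336.0 m
d_total = 72.0 + 336.0 = 408.0 m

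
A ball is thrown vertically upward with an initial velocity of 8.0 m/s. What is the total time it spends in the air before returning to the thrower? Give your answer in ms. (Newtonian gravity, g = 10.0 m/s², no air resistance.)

t_total = 2 × v₀ / g = 2 × 8.0 / 10.0 = 1.6 s
t_total = 1.6 s / 0.001 = 1600 ms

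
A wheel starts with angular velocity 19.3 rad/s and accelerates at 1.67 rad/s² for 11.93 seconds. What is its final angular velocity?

ω = ω₀ + αt = 19.3 + 1.67 × 11.93 = 39.22 rad/s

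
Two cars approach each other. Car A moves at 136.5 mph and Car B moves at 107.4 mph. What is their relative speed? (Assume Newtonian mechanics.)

v_rel = v_A + v_B = 136.5 + 107.4 = 243.9 mph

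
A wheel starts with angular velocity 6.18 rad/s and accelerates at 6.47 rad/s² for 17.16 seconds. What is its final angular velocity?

ω = ω₀ + αt = 6.18 + 6.47 × 17.16 = 117.21 rad/s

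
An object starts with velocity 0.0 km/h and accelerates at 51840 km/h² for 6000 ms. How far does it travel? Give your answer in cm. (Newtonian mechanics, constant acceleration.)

v₀ = 0.0 km/h × 0.2777777777777778 = 0.0 m/s
a = 51840 km/h² × 7.716049382716049e-05 = 4.0 m/s²
t = 6000 ms × 0.001 = 6.0 s
d = v₀ × t + ½ × a × t² = 0.0 × 6.0 + 0.5 × 4.0 × 6.0² = 72.0 m
d = 72.0 m / 0.01 = 7200 cm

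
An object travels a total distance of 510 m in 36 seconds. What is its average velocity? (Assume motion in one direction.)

v_avg = Δd / Δt = 510 / 36 = 14.17 m/s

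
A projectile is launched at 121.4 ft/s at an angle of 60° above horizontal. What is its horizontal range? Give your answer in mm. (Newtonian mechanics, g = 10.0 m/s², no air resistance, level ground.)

v₀ = 121.4 ft/s × 0.3048 = 37.0027 m/s
R = v₀² × sin(2θ) / g = 37.0027² × sin(2 × 60°) / 10.0 = 1369.2 × 0.866025 / 10.0 = 118.576 m
R = 118.576 m / 0.001 = 118600 mm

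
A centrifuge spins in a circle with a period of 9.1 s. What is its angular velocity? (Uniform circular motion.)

ω = 2π/T = 2π/9.1 = 0.6905 rad/s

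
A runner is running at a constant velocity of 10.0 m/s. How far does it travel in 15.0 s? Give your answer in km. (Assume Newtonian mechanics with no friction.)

d = v × t = 10.0 × 15.0 = 150.0 m
d = 150.0 m / 1000.0 = 0.15 km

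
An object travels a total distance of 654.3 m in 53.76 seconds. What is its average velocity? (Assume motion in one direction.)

v_avg = Δd / Δt = 654.3 / 53.76 = 12.17 m/s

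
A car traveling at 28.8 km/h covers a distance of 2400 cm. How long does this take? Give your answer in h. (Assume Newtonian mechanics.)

d = 2400 cm × 0.01 = 24.0 m
v = 28.8 km/h × 0.2777777777777778 = 8.0 m/s
t = d / v = 24.0 / 8.0 = 3.0 s
t = 3.0 s / 3600.0 = 0.0008333 h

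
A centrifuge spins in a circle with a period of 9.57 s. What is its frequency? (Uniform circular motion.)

f = 1/T = 1/9.57 = 0.1045 Hz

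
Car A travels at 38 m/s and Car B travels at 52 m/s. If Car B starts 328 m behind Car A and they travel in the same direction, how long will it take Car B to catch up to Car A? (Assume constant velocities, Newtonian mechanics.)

Relative speed: v_rel = 52 - 38 = 14 m/s
Time to catch: t = d₀/v_rel = 328/14 = 23.43 s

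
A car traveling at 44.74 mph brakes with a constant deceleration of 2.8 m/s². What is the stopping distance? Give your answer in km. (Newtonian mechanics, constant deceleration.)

v₀ = 44.74 mph × 0.44704 = 20.0006 m/s
d = v₀² / (2a) = 20.0006² / (2 × 2.8) = 400.024 / 5.6 = 71.4329 m
d = 71.4329 m / 1000.0 = 0.07143 km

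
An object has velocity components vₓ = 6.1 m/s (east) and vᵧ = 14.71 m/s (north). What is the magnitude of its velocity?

|v| = √(vₓ² + vᵧ²) = √(6.1² + 14.71²) = √(253.5941) = 15.92 m/s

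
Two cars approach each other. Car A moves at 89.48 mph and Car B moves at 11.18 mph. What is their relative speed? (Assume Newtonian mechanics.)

v_rel = v_A + v_B = 89.48 + 11.18 = 100.66 mph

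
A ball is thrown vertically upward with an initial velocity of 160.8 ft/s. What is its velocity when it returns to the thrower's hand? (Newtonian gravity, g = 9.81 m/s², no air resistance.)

By conservation of energy (no air resistance), the ball returns to the throw height with the same speed as launch, but directed downward.
|v_ground| = v₀ = 160.8 ft/s
v_ground = 160.8 ft/s (downward)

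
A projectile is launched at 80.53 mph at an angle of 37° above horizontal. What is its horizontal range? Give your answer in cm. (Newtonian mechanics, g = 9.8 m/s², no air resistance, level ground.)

v₀ = 80.53 mph × 0.44704 = 36.0001 m/s
R = v₀² × sin(2θ) / g = 36.0001² × sin(2 × 37°) / 9.8 = 1296.01 × 0.961262 / 9.8 = 127.123 m
R = 127.123 m / 0.01 = 12710 cm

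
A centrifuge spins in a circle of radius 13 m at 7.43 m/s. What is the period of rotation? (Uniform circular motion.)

T = 2πr/v = 2π×13/7.43 = 10.99 s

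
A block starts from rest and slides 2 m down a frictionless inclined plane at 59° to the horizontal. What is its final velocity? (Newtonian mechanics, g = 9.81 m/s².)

a = g sin(θ) = 9.81 × sin(59°) = 8.4088 m/s²
v = √(2ad) = √(2 × 8.4088 × 2) = 5.8 m/s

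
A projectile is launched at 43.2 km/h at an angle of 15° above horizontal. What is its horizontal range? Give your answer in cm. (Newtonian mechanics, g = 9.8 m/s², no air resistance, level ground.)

v₀ = 43.2 km/h × 0.2777777777777778 = 12.0 m/s
R = v₀² × sin(2θ) / g = 12.0² × sin(2 × 15°) / 9.8 = 144.0 × 0.5 / 9.8 = 7.34694 m
R = 7.34694 m / 0.01 = 734.7 cm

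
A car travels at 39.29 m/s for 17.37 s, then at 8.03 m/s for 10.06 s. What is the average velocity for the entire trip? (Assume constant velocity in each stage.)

d₁ = v₁t₁ = 39.29 × 17.37 = 682.4673 m
d₂ = v₂t₂ = 8.03 × 10.06 = 80.7818 m
d_total = 763.2491 m, t_total = 27.43 s
v_avg = d_total/t_total = 763.2491/27.43 = 27.83 m/s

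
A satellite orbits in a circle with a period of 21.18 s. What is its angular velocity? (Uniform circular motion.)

ω = 2π/T = 2π/21.18 = 0.2967 rad/s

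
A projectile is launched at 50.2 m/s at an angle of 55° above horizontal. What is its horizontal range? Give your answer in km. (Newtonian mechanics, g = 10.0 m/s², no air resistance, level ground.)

R = v₀² × sin(2θ) / g = 50.2² × sin(2 × 55°) / 10.0 = 2520.04 × 0.939693 / 10.0 = 236.806 m
R = 236.806 m / 1000.0 = 0.2368 km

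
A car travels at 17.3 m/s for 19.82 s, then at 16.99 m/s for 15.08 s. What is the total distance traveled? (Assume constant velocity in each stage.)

d₁ = v₁t₁ = 17.3 × 19.82 = 342.886 m
d₂ = v₂t₂ = 16.99 × 15.08 = 256.2092 m
d_total = 342.886 + 256.2092 = 599.1 m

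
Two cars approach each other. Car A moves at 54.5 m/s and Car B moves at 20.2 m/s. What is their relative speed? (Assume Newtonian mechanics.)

v_rel = v_A + v_B = 54.5 + 20.2 = 74.7 m/s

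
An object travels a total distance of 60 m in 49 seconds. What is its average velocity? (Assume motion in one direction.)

v_avg = Δd / Δt = 60 / 49 = 1.22 m/s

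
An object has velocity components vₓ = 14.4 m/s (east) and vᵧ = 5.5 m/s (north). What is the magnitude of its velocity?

|v| = √(vₓ² + vᵧ²) = √(14.4² + 5.5²) = √(237.61) = 15.41 m/s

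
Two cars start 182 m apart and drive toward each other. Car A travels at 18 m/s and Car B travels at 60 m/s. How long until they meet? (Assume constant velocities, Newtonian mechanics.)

Combined speed: v_combined = 18 + 60 = 78 m/s
Time to meet: t = d/v_combined = 182/78 = 2.33 s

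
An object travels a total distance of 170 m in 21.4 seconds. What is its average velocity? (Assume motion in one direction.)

v_avg = Δd / Δt = 170 / 21.4 = 7.94 m/s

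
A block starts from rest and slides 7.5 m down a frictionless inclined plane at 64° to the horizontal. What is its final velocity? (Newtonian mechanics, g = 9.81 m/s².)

a = g sin(θ) = 9.81 × sin(64°) = 8.8172 m/s²
v = √(2ad) = √(2 × 8.8172 × 7.5) = 11.5 m/s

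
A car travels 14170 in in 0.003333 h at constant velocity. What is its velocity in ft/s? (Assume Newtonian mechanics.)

d = 14170 in × 0.0254 = 359.918 m
t = 0.003333 h × 3600.0 = 11.9988 s
v = d / t = 359.918 / 11.9988 = 29.9962 m/s
v = 29.9962 m/s / 0.3048 = 98.41 ft/s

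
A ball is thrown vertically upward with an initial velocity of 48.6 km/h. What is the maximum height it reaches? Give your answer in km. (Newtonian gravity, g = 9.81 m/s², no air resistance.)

v₀ = 48.6 km/h × 0.2777777777777778 = 13.5 m/s
h_max = v₀² / (2g) = 13.5² / (2 × 9.81) = 182.25 / 19.62 = 9.28899 m
h_max = 9.28899 m / 1000.0 = 0.009289 km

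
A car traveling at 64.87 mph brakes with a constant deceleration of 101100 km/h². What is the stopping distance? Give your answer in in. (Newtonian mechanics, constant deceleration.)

v₀ = 64.87 mph × 0.44704 = 28.9995 m/s
a = 101100 km/h² × 7.716049382716049e-05 = 7.80093 m/s²
d = v₀² / (2a) = 28.9995² / (2 × 7.80093) = 840.971 / 15.6019 = 53.9018 m
d = 53.9018 m / 0.0254 = 2122 in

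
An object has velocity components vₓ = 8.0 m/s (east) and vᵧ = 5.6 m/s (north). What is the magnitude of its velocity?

|v| = √(vₓ² + vᵧ²) = √(8.0² + 5.6²) = √(95.36) = 9.77 m/s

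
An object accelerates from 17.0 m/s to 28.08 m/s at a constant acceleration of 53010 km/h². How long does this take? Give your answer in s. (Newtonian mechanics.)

a = 53010 km/h² × 7.716049382716049e-05 = 4.09028 m/s²
t = (v - v₀) / a = (28.08 - 17.0) / 4.09028 = 2.709 s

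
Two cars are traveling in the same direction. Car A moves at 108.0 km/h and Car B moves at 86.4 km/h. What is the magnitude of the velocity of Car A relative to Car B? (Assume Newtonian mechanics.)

v_rel = |v_A - v_B| = |108.0 - 86.4| = 21.6 km/h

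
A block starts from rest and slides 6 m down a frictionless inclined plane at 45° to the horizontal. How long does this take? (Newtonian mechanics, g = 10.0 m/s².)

a = g sin(θ) = 10.0 × sin(45°) = 7.0711 m/s²
t = √(2d/a) = √(2 × 6 / 7.0711) = 1.3 s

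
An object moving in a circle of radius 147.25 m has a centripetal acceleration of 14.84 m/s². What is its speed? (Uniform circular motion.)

v = √(a_c × r) = √(14.84 × 147.25) = 46.75 m/s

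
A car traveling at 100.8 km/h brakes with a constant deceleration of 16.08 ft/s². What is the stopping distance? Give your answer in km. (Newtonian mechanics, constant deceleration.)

v₀ = 100.8 km/h × 0.2777777777777778 = 28.0 m/s
a = 16.08 ft/s² × 0.3048 = 4.90118 m/s²
d = v₀² / (2a) = 28.0² / (2 × 4.90118) = 784.0 / 9.80236 = 79.9807 m
d = 79.9807 m / 1000.0 = 0.07998 km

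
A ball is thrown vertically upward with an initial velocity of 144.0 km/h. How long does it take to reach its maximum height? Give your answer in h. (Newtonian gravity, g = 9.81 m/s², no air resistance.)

v₀ = 144.0 km/h × 0.2777777777777778 = 40.0 m/s
t_up = v₀ / g = 40.0 / 9.81 = 4.07747 s
t_up = 4.07747 s / 3600.0 = 0.001133 h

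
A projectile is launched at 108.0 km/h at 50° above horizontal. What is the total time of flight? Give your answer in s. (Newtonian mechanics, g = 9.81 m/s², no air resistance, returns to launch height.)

v₀ = 108.0 km/h × 0.2777777777777778 = 30.0 m/s
T = 2 × v₀ × sin(θ) / g = 2 × 30.0 × sin(50°) / 9.81 = 2 × 30.0 × 0.766044 / 9.81 = 4.685 s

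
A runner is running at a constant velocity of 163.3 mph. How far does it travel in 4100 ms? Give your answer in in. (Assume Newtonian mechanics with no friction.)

v = 163.3 mph × 0.44704 = 73.0016 m/s
t = 4100 ms × 0.001 = 4.1 s
d = v × t = 73.0016 × 4.1 = 299.307 m
d = 299.307 m / 0.0254 = 11780 in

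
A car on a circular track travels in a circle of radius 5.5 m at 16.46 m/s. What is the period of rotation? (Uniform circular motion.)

T = 2πr/v = 2π×5.5/16.46 = 2.1 s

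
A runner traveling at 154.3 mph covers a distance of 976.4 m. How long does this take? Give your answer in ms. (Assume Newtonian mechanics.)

v = 154.3 mph × 0.44704 = 68.9783 m/s
t = d / v = 976.4 / 68.9783 = 14.1552 s
t = 14.1552 s / 0.001 = 14160 ms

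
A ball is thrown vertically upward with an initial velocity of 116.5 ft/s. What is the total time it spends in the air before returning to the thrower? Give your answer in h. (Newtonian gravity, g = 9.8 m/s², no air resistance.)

v₀ = 116.5 ft/s × 0.3048 = 35.5092 m/s
t_total = 2 × v₀ / g = 2 × 35.5092 / 9.8 = 7.24678 s
t_total = 7.24678 s / 3600.0 = 0.002013 h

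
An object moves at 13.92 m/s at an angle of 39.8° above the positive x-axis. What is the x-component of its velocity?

vₓ = v cos(θ) = 13.92 × cos(39.8°) = 10.69 m/s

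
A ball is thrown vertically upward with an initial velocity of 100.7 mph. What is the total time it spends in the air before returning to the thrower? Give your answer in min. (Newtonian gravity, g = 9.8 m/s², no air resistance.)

v₀ = 100.7 mph × 0.44704 = 45.0169 m/s
t_total = 2 × v₀ / g = 2 × 45.0169 / 9.8 = 9.18712 s
t_total = 9.18712 s / 60.0 = 0.1531 min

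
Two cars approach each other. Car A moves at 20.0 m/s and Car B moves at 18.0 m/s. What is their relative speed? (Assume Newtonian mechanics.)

v_rel = v_A + v_B = 20.0 + 18.0 = 38.0 m/s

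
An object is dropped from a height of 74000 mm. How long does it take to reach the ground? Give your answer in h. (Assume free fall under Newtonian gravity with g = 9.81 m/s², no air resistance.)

h = 74000 mm × 0.001 = 74.0 m
t = √(2h/g) = √(2 × 74.0 / 9.81) = 3.88415 s
t = 3.88415 s / 3600.0 = 0.001079 h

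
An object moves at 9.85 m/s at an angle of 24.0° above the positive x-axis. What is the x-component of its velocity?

vₓ = v cos(θ) = 9.85 × cos(24.0°) = 9.0 m/s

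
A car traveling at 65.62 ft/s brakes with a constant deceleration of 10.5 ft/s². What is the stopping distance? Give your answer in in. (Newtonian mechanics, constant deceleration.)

v₀ = 65.62 ft/s × 0.3048 = 20.001 m/s
a = 10.5 ft/s² × 0.3048 = 3.2004 m/s²
d = v₀² / (2a) = 20.001² / (2 × 3.2004) = 400.04 / 6.4008 = 62.4984 m
d = 62.4984 m / 0.0254 = 2461 in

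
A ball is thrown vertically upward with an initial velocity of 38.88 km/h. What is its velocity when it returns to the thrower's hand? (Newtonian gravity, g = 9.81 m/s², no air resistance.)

By conservation of energy (no air resistance), the ball returns to the throw height with the same speed as launch, but directed downward.
|v_ground| = v₀ = 38.88 km/h
v_ground = 38.88 km/h (downward)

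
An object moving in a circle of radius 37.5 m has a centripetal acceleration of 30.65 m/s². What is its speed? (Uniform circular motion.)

v = √(a_c × r) = √(30.65 × 37.5) = 33.9 m/s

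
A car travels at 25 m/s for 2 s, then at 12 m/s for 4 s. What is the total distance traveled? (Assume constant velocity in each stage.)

d₁ = v₁t₁ = 25 × 2 = 50 m
d₂ = v₂t₂ = 12 × 4 = 48 m
d_total = 50 + 48 = 98 m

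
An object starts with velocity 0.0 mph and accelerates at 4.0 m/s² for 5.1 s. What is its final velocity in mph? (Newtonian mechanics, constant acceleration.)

v₀ = 0.0 mph × 0.44704 = 0.0 m/s
v = v₀ + a × t = 0.0 + 4.0 × 5.1 = 20.4 m/s
v = 20.4 m/s / 0.44704 = 45.63 mph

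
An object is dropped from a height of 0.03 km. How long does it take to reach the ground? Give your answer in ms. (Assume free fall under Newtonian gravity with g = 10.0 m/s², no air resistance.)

h = 0.03 km × 1000.0 = 30.0 m
t = √(2h/g) = √(2 × 30.0 / 10.0) = 2.44949 s
t = 2.44949 s / 0.001 = 2449 ms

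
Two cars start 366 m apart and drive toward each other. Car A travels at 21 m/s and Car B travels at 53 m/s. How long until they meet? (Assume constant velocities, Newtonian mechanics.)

Combined speed: v_combined = 21 + 53 = 74 m/s
Time to meet: t = d/v_combined = 366/74 = 4.95 s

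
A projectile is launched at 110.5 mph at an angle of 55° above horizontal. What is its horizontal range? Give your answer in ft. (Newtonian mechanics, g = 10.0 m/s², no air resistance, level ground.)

v₀ = 110.5 mph × 0.44704 = 49.3979 m/s
R = v₀² × sin(2θ) / g = 49.3979² × sin(2 × 55°) / 10.0 = 2440.15 × 0.939693 / 10.0 = 229.299 m
R = 229.299 m / 0.3048 = 752.3 ft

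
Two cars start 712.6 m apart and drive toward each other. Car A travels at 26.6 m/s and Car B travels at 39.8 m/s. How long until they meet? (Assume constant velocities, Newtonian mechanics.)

Combined speed: v_combined = 26.6 + 39.8 = 66.4 m/s
Time to meet: t = d/v_combined = 712.6/66.4 = 10.73 s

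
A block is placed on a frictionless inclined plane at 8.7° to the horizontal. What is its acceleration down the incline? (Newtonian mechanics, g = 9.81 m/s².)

a = g sin(θ) = 9.81 × sin(8.7°) = 9.81 × 0.1513 = 1.48 m/s²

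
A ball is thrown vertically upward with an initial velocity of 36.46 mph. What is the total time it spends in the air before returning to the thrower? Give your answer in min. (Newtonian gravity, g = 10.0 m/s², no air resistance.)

v₀ = 36.46 mph × 0.44704 = 16.2991 m/s
t_total = 2 × v₀ / g = 2 × 16.2991 / 10.0 = 3.25982 s
t_total = 3.25982 s / 60.0 = 0.05433 min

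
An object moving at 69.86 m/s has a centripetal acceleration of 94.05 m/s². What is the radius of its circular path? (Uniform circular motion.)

r = v²/a_c = 69.86²/94.05 = 51.89 m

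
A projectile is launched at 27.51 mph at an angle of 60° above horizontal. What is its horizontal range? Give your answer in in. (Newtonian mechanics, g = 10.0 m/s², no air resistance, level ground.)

v₀ = 27.51 mph × 0.44704 = 12.2981 m/s
R = v₀² × sin(2θ) / g = 12.2981² × sin(2 × 60°) / 10.0 = 151.243 × 0.866025 / 10.0 = 13.098 m
R = 13.098 m / 0.0254 = 515.7 in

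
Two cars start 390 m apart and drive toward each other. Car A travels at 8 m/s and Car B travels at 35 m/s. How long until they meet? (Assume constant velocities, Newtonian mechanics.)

Combined speed: v_combined = 8 + 35 = 43 m/s
Time to meet: t = d/v_combined = 390/43 = 9.07 s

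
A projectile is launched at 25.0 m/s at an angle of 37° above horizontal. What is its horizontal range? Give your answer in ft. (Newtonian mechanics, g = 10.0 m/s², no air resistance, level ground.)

R = v₀² × sin(2θ) / g = 25.0² × sin(2 × 37°) / 10.0 = 625.0 × 0.961262 / 10.0 = 60.0789 m
R = 60.0789 m / 0.3048 = 197.1 ft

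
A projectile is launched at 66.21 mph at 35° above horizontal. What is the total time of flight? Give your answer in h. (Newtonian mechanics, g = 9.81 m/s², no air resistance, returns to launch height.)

v₀ = 66.21 mph × 0.44704 = 29.5985 m/s
T = 2 × v₀ × sin(θ) / g = 2 × 29.5985 × sin(35°) / 9.81 = 2 × 29.5985 × 0.573576 / 9.81 = 3.46116 s
T = 3.46116 s / 3600.0 = 0.0009614 h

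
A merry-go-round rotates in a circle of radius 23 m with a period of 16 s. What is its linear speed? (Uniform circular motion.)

v = 2πr/T = 2π×23/16 = 9.03 m/s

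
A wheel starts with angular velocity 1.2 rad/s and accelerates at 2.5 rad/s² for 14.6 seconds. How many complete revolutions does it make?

θ = ω₀t + ½αt² = 1.2×14.6 + ½×2.5×14.6² = 283.97 rad
Total revolutions = θ/(2π) = 283.97/(2π) = 45.2
Complete revolutions = ⌊45.2⌋ = 45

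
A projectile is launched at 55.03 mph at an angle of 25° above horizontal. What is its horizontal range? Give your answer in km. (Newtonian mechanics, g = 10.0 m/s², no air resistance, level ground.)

v₀ = 55.03 mph × 0.44704 = 24.6006 m/s
R = v₀² × sin(2θ) / g = 24.6006² × sin(2 × 25°) / 10.0 = 605.19 × 0.766044 / 10.0 = 46.3602 m
R = 46.3602 m / 1000.0 = 0.04636 km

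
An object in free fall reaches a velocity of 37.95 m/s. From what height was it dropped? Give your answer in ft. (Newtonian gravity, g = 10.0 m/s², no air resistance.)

h = v² / (2g) = 37.95² / (2 × 10.0) = 72.0101 m
h = 72.0101 m / 0.3048 = 236.3 ft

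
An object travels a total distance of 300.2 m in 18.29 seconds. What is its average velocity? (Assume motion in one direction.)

v_avg = Δd / Δt = 300.2 / 18.29 = 16.41 m/s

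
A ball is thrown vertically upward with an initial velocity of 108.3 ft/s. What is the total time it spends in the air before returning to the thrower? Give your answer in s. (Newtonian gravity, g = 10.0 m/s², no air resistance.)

v₀ = 108.3 ft/s × 0.3048 = 33.0098 m/s
t_total = 2 × v₀ / g = 2 × 33.0098 / 10.0 = 6.602 s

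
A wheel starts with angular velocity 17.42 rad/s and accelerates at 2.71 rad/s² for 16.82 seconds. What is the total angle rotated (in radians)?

θ = ω₀t + ½αt² = 17.42×16.82 + ½×2.71×16.82² = 676.35 rad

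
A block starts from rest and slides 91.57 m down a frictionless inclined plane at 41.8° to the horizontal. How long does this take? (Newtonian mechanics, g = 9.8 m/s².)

a = g sin(θ) = 9.8 × sin(41.8°) = 6.532 m/s²
t = √(2d/a) = √(2 × 91.57 / 6.532) = 5.3 s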